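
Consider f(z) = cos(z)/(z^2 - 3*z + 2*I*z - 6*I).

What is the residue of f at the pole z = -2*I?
Write f(z) = P(z)/Q(z) with P(z) = cos(z) and Q(z) = z^2 - 3*z + 2*I*z - 6*I.
The denominator factors as Q(z) = (z + 2*I)*(z - 3), so z = -2*I is a simple zero of Q and P is analytic there; z = -2*I is therefore a simple pole and
  Res(f, z₀) = P(z₀)/Q'(z₀).

Q'(z) = 2*z - 3 + 2*I, so Q'(-2*I) = -3 - 2*I.
P(-2*I) = cosh(2).

Res(f, -2*I) = (cosh(2))/(-3 - 2*I) = (-3/13 + 2*I/13)*cosh(2)

Final answer: (-3/13 + 2*I/13)*cosh(2)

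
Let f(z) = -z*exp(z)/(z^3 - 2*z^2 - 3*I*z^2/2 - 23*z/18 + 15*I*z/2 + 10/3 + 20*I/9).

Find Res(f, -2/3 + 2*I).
Write f(z) = P(z)/Q(z) with P(z) = -z*exp(z) and Q(z) = z^3 - 2*z^2 - 3*I*z^2/2 - 23*z/18 + 15*I*z/2 + 10/3 + 20*I/9.
The denominator factors as Q(z) = (z + 1/3 - I/2)*(z - 3 + I)*(z + 2/3 - 2*I), so z = -2/3 + 2*I is a simple zero of Q and P is analytic there; z = -2/3 + 2*I is therefore a simple pole and
  Res(f, z₀) = P(z₀)/Q'(z₀).

Q'(z) = 3*z^2 - 4*z - 3*I*z - 23/18 + 15*I/2, so Q'(-2/3 + 2*I) = -59/18 - 13*I/2.
P(-2/3 + 2*I) = (2/3 - 2*I)*exp(-2/3 + 2*I).

Res(f, -2/3 + 2*I) = ((2/3 - 2*I)*exp(-2/3 + 2*I))/(-59/18 - 13*I/2) = (1752/8585 + 1764*I/8585)*exp(-2/3 + 2*I)

Final answer: (1752/8585 + 1764*I/8585)*exp(-2/3 + 2*I)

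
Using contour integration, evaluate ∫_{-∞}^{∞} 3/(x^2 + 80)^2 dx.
Let f(z) = 3/(z^2 + 80)^2. The denominator has no real zeros and deg Q - deg P = 4 ≥ 2, so the integral of f over the upper semicircle |z| = R tends to 0 as R → ∞. Closing the contour in the upper half-plane,
  ∫_{-∞}^{∞} f(x) dx = 2πi · Σ Res(f, z_k)  over the poles with Im z_k > 0.

Zeros of the denominator: z^2 + 80 = 0 gives z = ±4*sqrt(5)*I.
Upper half-plane: z = 4*sqrt(5)*I (a pole of order 2).

Write f(z) = g(z)/(z - 4*sqrt(5)*I)^2 with g(z) = 3/(z + 4*sqrt(5)*I)^2. For a double pole, Res(f, z₀) = g'(z₀):
  g'(z) = -6/(z + 4*sqrt(5)*I)^3
  Res(f, 4*sqrt(5)*I) = g'(4*sqrt(5)*I) = -3*sqrt(5)*I/6400

∫_{-∞}^{∞} f(x) dx = 2πi · (-3*sqrt(5)*I/6400) = 3*sqrt(5)*pi/3200

Final answer: 3*sqrt(5)*pi/3200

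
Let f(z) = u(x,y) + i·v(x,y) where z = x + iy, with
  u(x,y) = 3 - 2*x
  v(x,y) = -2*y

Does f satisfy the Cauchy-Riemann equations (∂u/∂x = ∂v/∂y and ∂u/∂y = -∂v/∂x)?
∂u/∂x = -2
∂v/∂y = -2
∂u/∂y = 0
∂v/∂x = 0
∂u/∂x = ∂v/∂y and ∂u/∂y = -∂v/∂x hold identically; f is analytic.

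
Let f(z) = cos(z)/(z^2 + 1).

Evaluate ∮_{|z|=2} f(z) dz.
By the residue theorem, ∮_C f(z) dz = 2πi · (sum of the residues of f at the poles inside |z| = 2).

The denominator factors as (z - I)*(z + I), so the singularities of f are simple poles at z = I, z = -I.
  |I|² = 1 < 4 = 2², so this pole is inside the contour.
  |-I|² = 1 < 4 = 2², so this pole is inside the contour.

With P(z) = cos(z) and Q(z) = z^2 + 1, each pole is simple, so Res(f, z₀) = P(z₀)/Q'(z₀) with Q'(z) = 2*z.
  Res(f, I) = P(I)/Q'(I) = (cosh(1))/(2*I) = -I*cosh(1)/2
  Res(f, -I) = P(-I)/Q'(-I) = (cosh(1))/(-2*I) = I*cosh(1)/2

Sum of residues inside C: 0
∮_C f(z) dz = 2πi · (0) = 0

Final answer: 0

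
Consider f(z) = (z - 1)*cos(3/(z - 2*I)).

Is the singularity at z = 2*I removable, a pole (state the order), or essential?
Let u = z - 2*I. Then
  cos(3/u) = Σ_{k≥0} (-1)^k (3)^(2k)/((2k)!·u^(2k)) = 1 - 9/(2*u^2) + 27/(8*u^4) + ...
which has infinitely many negative powers of u, so cos(3/(z - 2*I)) has an essential singularity at z = 2*I.
The extra factor z - 1 is a nonzero polynomial; if the product had at most a pole at z = 2*I, dividing by that polynomial would leave cos(3/(z - 2*I)) with at most a pole too — contradiction. (Equivalently, the product's Laurent series still has infinitely many negative powers.)
So the singularity is essential.

Final answer: essential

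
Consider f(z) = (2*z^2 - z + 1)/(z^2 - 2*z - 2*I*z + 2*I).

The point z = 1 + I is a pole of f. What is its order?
Factor the denominator:
  z^2 - 2*z - 2*I*z + 2*I = (z - 1 - I)^2

The numerator P(z) = 2*z^2 - z + 1 has P(1 + I) = 3*I ≠ 0, so no factor of (z - 1 - I) cancels.
Near z = 1 + I we can therefore write f(z) = g(z)/(z - 1 - I)^2 with g analytic at 1 + I and g(1 + I) ≠ 0 (g is just the numerator).

Hence z = 1 + I is a pole of order 2.

Final answer: 2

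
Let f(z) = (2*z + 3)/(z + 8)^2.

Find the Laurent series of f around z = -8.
Put w = z - (-8), i.e. z = w - 8. The denominator is w^2, so it suffices to rewrite the numerator in powers of w.

P(z) = 2*z + 3
P(w - 8) = -13 + 2*w

Dividing each term by w^2:
  f = -13/w^2 + 2/w

Substituting back w = z + 8:
  f(z) = -13/(z + 8)^2 + 2/(z + 8)

The series is finite because the numerator is a polynomial; the negative powers form the principal part, and the coefficient of 1/(z + 8) gives Res(f, -8) = 2.

Final answer: -13/(z + 8)^2 + 2/(z + 8)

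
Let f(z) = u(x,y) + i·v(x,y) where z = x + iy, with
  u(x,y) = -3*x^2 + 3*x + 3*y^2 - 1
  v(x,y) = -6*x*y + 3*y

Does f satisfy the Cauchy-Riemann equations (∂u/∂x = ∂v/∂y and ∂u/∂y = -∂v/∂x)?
∂u/∂x = 3 - 6*x
∂v/∂y = 3 - 6*x
∂u/∂y = 6*y
∂v/∂x = -6*y
∂u/∂x = ∂v/∂y and ∂u/∂y = -∂v/∂x hold identically; f is analytic.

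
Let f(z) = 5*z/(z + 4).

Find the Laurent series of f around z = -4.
-20/(z + 4) + 5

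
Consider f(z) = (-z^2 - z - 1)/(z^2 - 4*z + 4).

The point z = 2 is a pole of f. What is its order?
Factor the denominator:
  z^2 - 4*z + 4 = (z - 2)^2

The numerator P(z) = -z^2 - z - 1 has P(2) = -7 ≠ 0, so no factor of (z - 2) cancels.
Near z = 2 we can therefore write f(z) = g(z)/(z - 2)^2 with g analytic at 2 and g(2) ≠ 0 (g is just the numerator).

Hence z = 2 is a pole of order 2.

Final answer: 2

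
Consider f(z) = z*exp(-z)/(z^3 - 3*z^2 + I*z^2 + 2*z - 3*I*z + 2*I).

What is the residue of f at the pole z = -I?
Write f(z) = P(z)/Q(z) with P(z) = z*exp(-z) and Q(z) = z^3 - 3*z^2 + I*z^2 + 2*z - 3*I*z + 2*I.
The denominator factors as Q(z) = (z + I)*(z - 2)*(z - 1), so z = -I is a simple zero of Q and P is analytic there; z = -I is therefore a simple pole and
  Res(f, z₀) = P(z₀)/Q'(z₀).

Q'(z) = 3*z^2 - 6*z + 2*I*z + 2 - 3*I, so Q'(-I) = 1 + 3*I.
P(-I) = -I*exp(I).

Res(f, -I) = (-I*exp(I))/(1 + 3*I) = (-3/10 - I/10)*exp(I)

Final answer: (-3/10 - I/10)*exp(I)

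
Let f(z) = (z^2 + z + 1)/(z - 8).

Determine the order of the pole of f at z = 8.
Factor the denominator:
  z - 8 = (z - 8)

The numerator P(z) = z^2 + z + 1 has P(8) = 73 ≠ 0, so no factor of (z - 8) cancels.
Near z = 8 we can therefore write f(z) = g(z)/(z - 8) with g analytic at 8 and g(8) ≠ 0 (g is just the numerator).

Hence z = 8 is a pole of order 1.

Final answer: 1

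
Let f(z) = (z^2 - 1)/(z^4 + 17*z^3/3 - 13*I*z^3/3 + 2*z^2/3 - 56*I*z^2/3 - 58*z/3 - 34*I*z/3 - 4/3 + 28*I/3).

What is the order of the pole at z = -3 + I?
Factor the denominator:
  z^4 + 17*z^3/3 - 13*I*z^3/3 + 2*z^2/3 - 56*I*z^2/3 - 58*z/3 - 34*I*z/3 - 4/3 + 28*I/3 = (z + 3 - I)^2*(z - 1/3 - I/3)*(z - 2*I)

The numerator P(z) = z^2 - 1 has P(-3 + I) = 7 - 6*I ≠ 0, so no factor of (z + 3 - I) cancels.
Near z = -3 + I we can therefore write f(z) = g(z)/(z + 3 - I)^2 with g analytic at -3 + I and g(-3 + I) ≠ 0 (g is the numerator divided by the remaining denominator factors).

Hence z = -3 + I is a pole of order 2.

Final answer: 2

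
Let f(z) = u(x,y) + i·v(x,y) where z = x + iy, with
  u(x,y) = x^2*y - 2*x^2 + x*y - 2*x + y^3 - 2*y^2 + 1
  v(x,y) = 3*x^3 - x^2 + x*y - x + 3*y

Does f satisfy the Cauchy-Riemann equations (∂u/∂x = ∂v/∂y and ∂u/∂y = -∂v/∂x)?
∂u/∂x = 2*x*y - 4*x + y - 2
∂v/∂y = x + 3
∂u/∂y = x^2 + x + 3*y^2 - 4*y
∂v/∂x = 9*x^2 - 2*x + y - 1
∂u/∂x ≠ ∂v/∂y and ∂u/∂y ≠ -∂v/∂x; the Cauchy-Riemann equations are not satisfied, so f is not analytic.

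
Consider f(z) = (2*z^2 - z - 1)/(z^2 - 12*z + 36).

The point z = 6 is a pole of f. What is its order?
2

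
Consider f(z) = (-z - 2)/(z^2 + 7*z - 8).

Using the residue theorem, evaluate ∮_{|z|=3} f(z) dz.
By the residue theorem, ∮_C f(z) dz = 2πi · (sum of the residues of f at the poles inside |z| = 3).

The denominator factors as (z - 1)*(z + 8), so the singularities of f are simple poles at z = 1, z = -8.
  |1|² = 1 < 9 = 3², so this pole is inside the contour.
  |-8|² = 64 > 9 = 3², so this pole is outside the contour.

With P(z) = -z - 2 and Q(z) = z^2 + 7*z - 8, each pole is simple, so Res(f, z₀) = P(z₀)/Q'(z₀) with Q'(z) = 2*z + 7.
  Res(f, 1) = P(1)/Q'(1) = (-3)/(9) = -1/3

∮_C f(z) dz = 2πi · (-1/3) = -2*I*pi/3

Final answer: -2*I*pi/3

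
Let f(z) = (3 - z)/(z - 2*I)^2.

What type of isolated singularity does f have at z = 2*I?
Write f(z) = g(z)/(z - 2*I)^2 with g(z) = 3 - z.
g is entire and g(2*I) = 3 - 2*I ≠ 0, so no factor of (z - 2*I) cancels: the Laurent expansion of f about z = 2*I starts at the power -2, i.e. lim_{z→z₀} (z - z₀)^2 f(z) = 3 - 2*I is finite and nonzero.
So z = 2*I is a pole of order 2.

Final answer: pole of order 2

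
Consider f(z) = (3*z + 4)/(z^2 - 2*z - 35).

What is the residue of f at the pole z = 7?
25/12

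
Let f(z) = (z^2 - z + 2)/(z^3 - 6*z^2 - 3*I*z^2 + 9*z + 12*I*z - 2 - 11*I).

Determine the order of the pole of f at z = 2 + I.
Factor the denominator:
  z^3 - 6*z^2 - 3*I*z^2 + 9*z + 12*I*z - 2 - 11*I = (z - 2 - I)^3

The numerator P(z) = z^2 - z + 2 has P(2 + I) = 3 + 3*I ≠ 0, so no factor of (z - 2 - I) cancels.
Near z = 2 + I we can therefore write f(z) = g(z)/(z - 2 - I)^3 with g analytic at 2 + I and g(2 + I) ≠ 0 (g is just the numerator).

Hence z = 2 + I is a pole of order 3.

Final answer: 3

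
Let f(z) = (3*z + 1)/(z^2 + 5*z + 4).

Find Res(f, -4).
11/3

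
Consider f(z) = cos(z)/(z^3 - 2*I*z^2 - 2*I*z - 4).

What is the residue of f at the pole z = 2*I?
Write f(z) = P(z)/Q(z) with P(z) = cos(z) and Q(z) = z^3 - 2*I*z^2 - 2*I*z - 4.
The denominator factors as Q(z) = (z - 1 - I)*(z + 1 + I)*(z - 2*I), so z = 2*I is a simple zero of Q and P is analytic there; z = 2*I is therefore a simple pole and
  Res(f, z₀) = P(z₀)/Q'(z₀).

Q'(z) = 3*z^2 - 4*I*z - 2*I, so Q'(2*I) = -4 - 2*I.
P(2*I) = cosh(2).

Res(f, 2*I) = (cosh(2))/(-4 - 2*I) = (-1/5 + I/10)*cosh(2)

Final answer: (-1/5 + I/10)*cosh(2)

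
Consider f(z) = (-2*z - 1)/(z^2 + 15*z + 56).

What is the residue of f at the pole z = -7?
Write f(z) = P(z)/Q(z) with P(z) = -2*z - 1 and Q(z) = z^2 + 15*z + 56.
The denominator factors as Q(z) = (z + 7)*(z + 8), so z = -7 is a simple zero of Q and P is analytic there; z = -7 is therefore a simple pole and
  Res(f, z₀) = P(z₀)/Q'(z₀).

Q'(z) = 2*z + 15, so Q'(-7) = 1.
P(-7) = 13.

Res(f, -7) = (13)/(1) = 13

Final answer: 13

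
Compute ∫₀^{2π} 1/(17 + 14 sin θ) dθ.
Call the integral J. The integrand is 2π-periodic and we integrate over a full period, so shifting θ does not change the value (θ → θ + π/2 turns sin θ into cos θ). Hence
  J = ∫₀^{2π} dθ/(17 + 14 cos θ).
Put z = e^{iθ}: then cos θ = (z + 1/z)/2, dθ = dz/(iz), and z runs once counterclockwise around |z| = 1:
  J = ∮_{|z|=1} 1/(17 + 14*(z + 1/z)/2) · dz/(iz) = (2/i) ∮_{|z|=1} dz/(14*z^2 + 34*z + 14).
The roots of 14*z^2 + 34*z + 14 are z = (-17 ± sqrt(17^2 - 14^2))/14, with sqrt(93) = sqrt(93); their product is 1, so only z₊ = -17/14 + sqrt(93)/14 lies inside the unit circle (z₋ = -17/14 - sqrt(93)/14 lies outside).
z₊ is a simple zero of q(z) = 14*z^2 + 34*z + 14, so Res(1/q, z₊) = 1/q'(z₊) with q'(z) = 28*z + 34; and q'(z₊) = 14*(z₊ - z₋) = 2*sqrt(93).
Therefore J = (2/i) · 2πi · 1/(2*sqrt(93)) = 2*pi/(sqrt(93)) = 2*sqrt(93)*pi/93

Final answer: 2*sqrt(93)*pi/93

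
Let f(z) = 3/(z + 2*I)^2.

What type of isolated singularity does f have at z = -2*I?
pole of order 2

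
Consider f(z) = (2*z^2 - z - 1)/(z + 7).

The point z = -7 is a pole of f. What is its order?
Factor the denominator:
  z + 7 = (z + 7)

The numerator P(z) = 2*z^2 - z - 1 has P(-7) = 104 ≠ 0, so no factor of (z + 7) cancels.
Near z = -7 we can therefore write f(z) = g(z)/(z + 7) with g analytic at -7 and g(-7) ≠ 0 (g is just the numerator).

Hence z = -7 is a pole of order 1.

Final answer: 1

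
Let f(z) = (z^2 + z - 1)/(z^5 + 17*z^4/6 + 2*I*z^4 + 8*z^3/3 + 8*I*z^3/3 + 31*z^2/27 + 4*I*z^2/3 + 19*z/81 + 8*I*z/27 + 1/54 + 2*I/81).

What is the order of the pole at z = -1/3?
4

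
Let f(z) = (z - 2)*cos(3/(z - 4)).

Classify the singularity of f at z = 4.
Let u = z - 4. Then
  cos(3/u) = Σ_{k≥0} (-1)^k (3)^(2k)/((2k)!·u^(2k)) = 1 - 9/(2*u^2) + 27/(8*u^4) + ...
which has infinitely many negative powers of u, so cos(3/(z - 4)) has an essential singularity at z = 4.
The extra factor z - 2 is a nonzero polynomial; if the product had at most a pole at z = 4, dividing by that polynomial would leave cos(3/(z - 4)) with at most a pole too — contradiction. (Equivalently, the product's Laurent series still has infinitely many negative powers.)
So the singularity is essential.

Final answer: essential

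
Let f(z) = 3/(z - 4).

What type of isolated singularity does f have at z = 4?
Write f(z) = g(z)/(z - 4) with g(z) = 3.
g is entire and g(4) = 3 ≠ 0, so no factor of (z - 4) cancels: the Laurent expansion of f about z = 4 starts at the power -1, i.e. lim_{z→z₀} (z - z₀) f(z) = 3 is finite and nonzero.
So z = 4 is a pole of order 1.

Final answer: pole of order 1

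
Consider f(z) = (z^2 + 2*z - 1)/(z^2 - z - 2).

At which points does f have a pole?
The singularities of f are the zeros of the denominator. Factoring,
  z^2 - z - 2 = (z + 1)*(z - 2)
so the candidates are z = -1, z = 2.

Check the numerator P(z) = z^2 + 2*z - 1 at each one:
  P(-1) = -2 ≠ 0, so z = -1 is a (simple) pole.
  P(2) = 7 ≠ 0, so z = 2 is a (simple) pole.

Poles of f: {-1, 2}

Final answer: {-1, 2}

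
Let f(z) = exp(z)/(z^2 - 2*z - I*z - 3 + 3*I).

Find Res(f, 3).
(4/17 + I/17)*exp(3)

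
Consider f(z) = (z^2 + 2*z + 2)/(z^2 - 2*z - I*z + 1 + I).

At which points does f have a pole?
The singularities of f are the zeros of the denominator. Factoring,
  z^2 - 2*z - I*z + 1 + I = (z - 1 - I)*(z - 1)
so the candidates are z = 1 + I, z = 1.

Check the numerator P(z) = z^2 + 2*z + 2 at each one:
  P(1 + I) = 4 + 4*I ≠ 0, so z = 1 + I is a (simple) pole.
  P(1) = 5 ≠ 0, so z = 1 is a (simple) pole.

Poles of f: {1, 1 + I}

Final answer: {1, 1 + I}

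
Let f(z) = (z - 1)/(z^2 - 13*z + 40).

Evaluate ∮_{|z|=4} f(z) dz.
By the residue theorem, ∮_C f(z) dz = 2πi · (sum of the residues of f at the poles inside |z| = 4).

The denominator factors as (z - 5)*(z - 8), so the singularities of f are simple poles at z = 5, z = 8.
  |5|² = 25 > 16 = 4², so this pole is outside the contour.
  |8|² = 64 > 16 = 4², so this pole is outside the contour.

No pole lies inside the contour, so f is analytic on and inside C and the integral is 0 (Cauchy's theorem).

Final answer: 0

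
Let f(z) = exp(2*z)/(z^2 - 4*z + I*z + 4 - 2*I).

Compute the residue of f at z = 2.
Write f(z) = P(z)/Q(z) with P(z) = exp(2*z) and Q(z) = z^2 - 4*z + I*z + 4 - 2*I.
The denominator factors as Q(z) = (z - 2 + I)*(z - 2), so z = 2 is a simple zero of Q and P is analytic there; z = 2 is therefore a simple pole and
  Res(f, z₀) = P(z₀)/Q'(z₀).

Q'(z) = 2*z - 4 + I, so Q'(2) = I.
P(2) = exp(4).

Res(f, 2) = (exp(4))/(I) = -I*exp(4)

Final answer: -I*exp(4)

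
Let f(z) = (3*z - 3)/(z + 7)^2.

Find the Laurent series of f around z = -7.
Put w = z - (-7), i.e. z = w - 7. The denominator is w^2, so it suffices to rewrite the numerator in powers of w.

P(z) = 3*z - 3
P(w - 7) = -24 + 3*w

Dividing each term by w^2:
  f = -24/w^2 + 3/w

Substituting back w = z + 7:
  f(z) = -24/(z + 7)^2 + 3/(z + 7)

The series is finite because the numerator is a polynomial; the negative powers form the principal part, and the coefficient of 1/(z + 7) gives Res(f, -7) = 3.

Final answer: -24/(z + 7)^2 + 3/(z + 7)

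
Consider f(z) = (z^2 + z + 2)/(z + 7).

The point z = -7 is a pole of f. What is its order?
1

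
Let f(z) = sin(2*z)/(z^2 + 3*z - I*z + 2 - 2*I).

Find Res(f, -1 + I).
Write f(z) = P(z)/Q(z) with P(z) = sin(2*z) and Q(z) = z^2 + 3*z - I*z + 2 - 2*I.
The denominator factors as Q(z) = (z + 2)*(z + 1 - I), so z = -1 + I is a simple zero of Q and P is analytic there; z = -1 + I is therefore a simple pole and
  Res(f, z₀) = P(z₀)/Q'(z₀).

Q'(z) = 2*z + 3 - I, so Q'(-1 + I) = 1 + I.
P(-1 + I) = -sin(2 - 2*I).

Res(f, -1 + I) = (-sin(2 - 2*I))/(1 + I) = (-1/2 + I/2)*sin(2 - 2*I)

Final answer: (-1/2 + I/2)*sin(2 - 2*I)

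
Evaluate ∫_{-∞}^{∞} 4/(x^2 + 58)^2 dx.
Let f(z) = 4/(z^2 + 58)^2. The denominator has no real zeros and deg Q - deg P = 4 ≥ 2, so the integral of f over the upper semicircle |z| = R tends to 0 as R → ∞. Closing the contour in the upper half-plane,
  ∫_{-∞}^{∞} f(x) dx = 2πi · Σ Res(f, z_k)  over the poles with Im z_k > 0.

Zeros of the denominator: z^2 + 58 = 0 gives z = ±sqrt(58)*I.
Upper half-plane: z = sqrt(58)*I (a pole of order 2).

Write f(z) = g(z)/(z - sqrt(58)*I)^2 with g(z) = 4/(z + sqrt(58)*I)^2. For a double pole, Res(f, z₀) = g'(z₀):
  g'(z) = -8/(z + sqrt(58)*I)^3
  Res(f, sqrt(58)*I) = g'(sqrt(58)*I) = -sqrt(58)*I/3364

∫_{-∞}^{∞} f(x) dx = 2πi · (-sqrt(58)*I/3364) = sqrt(58)*pi/1682

Final answer: sqrt(58)*pi/1682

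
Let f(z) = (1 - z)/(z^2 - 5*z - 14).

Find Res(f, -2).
Write f(z) = P(z)/Q(z) with P(z) = 1 - z and Q(z) = z^2 - 5*z - 14.
The denominator factors as Q(z) = (z + 2)*(z - 7), so z = -2 is a simple zero of Q and P is analytic there; z = -2 is therefore a simple pole and
  Res(f, z₀) = P(z₀)/Q'(z₀).

Q'(z) = 2*z - 5, so Q'(-2) = -9.
P(-2) = 3.

Res(f, -2) = (3)/(-9) = -1/3

Final answer: -1/3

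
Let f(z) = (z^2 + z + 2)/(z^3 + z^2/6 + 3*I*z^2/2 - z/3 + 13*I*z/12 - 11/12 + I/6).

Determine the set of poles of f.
The singularities of f are the zeros of the denominator. Factoring,
  z^3 + z^2/6 + 3*I*z^2/2 - z/3 + 13*I*z/12 - 11/12 + I/6 = (z + I)*(z - 1/2 + I)*(z + 2/3 - I/2)
so the candidates are z = -I, z = 1/2 - I, z = -2/3 + I/2.

Check the numerator P(z) = z^2 + z + 2 at each one:
  P(-I) = 1 - I ≠ 0, so z = -I is a (simple) pole.
  P(1/2 - I) = 7/4 - 2*I ≠ 0, so z = 1/2 - I is a (simple) pole.
  P(-2/3 + I/2) = 55/36 - I/6 ≠ 0, so z = -2/3 + I/2 is a (simple) pole.

Poles of f: {-2/3 + I/2, -I, 1/2 - I}

Final answer: {-2/3 + I/2, -I, 1/2 - I}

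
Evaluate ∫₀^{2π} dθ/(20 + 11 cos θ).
2*sqrt(31)*pi/93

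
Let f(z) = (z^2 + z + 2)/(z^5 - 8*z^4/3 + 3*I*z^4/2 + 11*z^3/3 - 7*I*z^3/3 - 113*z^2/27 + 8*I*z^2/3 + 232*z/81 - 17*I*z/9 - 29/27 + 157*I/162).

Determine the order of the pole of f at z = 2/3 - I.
Factor the denominator:
  z^5 - 8*z^4/3 + 3*I*z^4/2 + 11*z^3/3 - 7*I*z^3/3 - 113*z^2/27 + 8*I*z^2/3 + 232*z/81 - 17*I*z/9 - 29/27 + 157*I/162 = (z - 2/3 + I)^3*(z - I)*(z - 2/3 - I/2)

The numerator P(z) = z^2 + z + 2 has P(2/3 - I) = 19/9 - 7*I/3 ≠ 0, so no factor of (z - 2/3 + I) cancels.
Near z = 2/3 - I we can therefore write f(z) = g(z)/(z - 2/3 + I)^3 with g analytic at 2/3 - I and g(2/3 - I) ≠ 0 (g is the numerator divided by the remaining denominator factors).

Hence z = 2/3 - I is a pole of order 3.

Final answer: 3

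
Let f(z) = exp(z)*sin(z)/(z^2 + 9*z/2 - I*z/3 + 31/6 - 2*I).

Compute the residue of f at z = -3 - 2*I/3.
Write f(z) = P(z)/Q(z) with P(z) = exp(z)*sin(z) and Q(z) = z^2 + 9*z/2 - I*z/3 + 31/6 - 2*I.
The denominator factors as Q(z) = (z + 3/2 - I)*(z + 3 + 2*I/3), so z = -3 - 2*I/3 is a simple zero of Q and P is analytic there; z = -3 - 2*I/3 is therefore a simple pole and
  Res(f, z₀) = P(z₀)/Q'(z₀).

Q'(z) = 2*z + 9/2 - I/3, so Q'(-3 - 2*I/3) = -3/2 - 5*I/3.
P(-3 - 2*I/3) = -exp(-3 - 2*I/3)*sin(3 + 2*I/3).

Res(f, -3 - 2*I/3) = (-exp(-3 - 2*I/3)*sin(3 + 2*I/3))/(-3/2 - 5*I/3) = (54/181 - 60*I/181)*exp(-3 - 2*I/3)*sin(3 + 2*I/3)

Final answer: (54/181 - 60*I/181)*exp(-3 - 2*I/3)*sin(3 + 2*I/3)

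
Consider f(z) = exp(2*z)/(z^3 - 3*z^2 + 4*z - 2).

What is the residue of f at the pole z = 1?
Write f(z) = P(z)/Q(z) with P(z) = exp(2*z) and Q(z) = z^3 - 3*z^2 + 4*z - 2.
The denominator factors as Q(z) = (z - 1 - I)*(z - 1 + I)*(z - 1), so z = 1 is a simple zero of Q and P is analytic there; z = 1 is therefore a simple pole and
  Res(f, z₀) = P(z₀)/Q'(z₀).

Q'(z) = 3*z^2 - 6*z + 4, so Q'(1) = 1.
P(1) = exp(2).

Res(f, 1) = (exp(2))/(1) = exp(2)

Final answer: exp(2)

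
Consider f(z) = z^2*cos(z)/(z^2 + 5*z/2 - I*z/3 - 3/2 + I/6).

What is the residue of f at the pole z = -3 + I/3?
Write f(z) = P(z)/Q(z) with P(z) = z^2*cos(z) and Q(z) = z^2 + 5*z/2 - I*z/3 - 3/2 + I/6.
The denominator factors as Q(z) = (z + 3 - I/3)*(z - 1/2), so z = -3 + I/3 is a simple zero of Q and P is analytic there; z = -3 + I/3 is therefore a simple pole and
  Res(f, z₀) = P(z₀)/Q'(z₀).

Q'(z) = 2*z + 5/2 - I/3, so Q'(-3 + I/3) = -7/2 + I/3.
P(-3 + I/3) = (80/9 - 2*I)*cos(3 - I/3).

Res(f, -3 + I/3) = ((80/9 - 2*I)*cos(3 - I/3))/(-7/2 + I/3) = (-1144/445 + 436*I/1335)*cos(3 - I/3)

Final answer: (-1144/445 + 436*I/1335)*cos(3 - I/3)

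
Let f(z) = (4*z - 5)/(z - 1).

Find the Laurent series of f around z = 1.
-1/(z - 1) + 4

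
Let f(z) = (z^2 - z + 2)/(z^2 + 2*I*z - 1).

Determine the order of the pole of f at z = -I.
Factor the denominator:
  z^2 + 2*I*z - 1 = (z + I)^2

The numerator P(z) = z^2 - z + 2 has P(-I) = 1 + I ≠ 0, so no factor of (z + I) cancels.
Near z = -I we can therefore write f(z) = g(z)/(z + I)^2 with g analytic at -I and g(-I) ≠ 0 (g is just the numerator).

Hence z = -I is a pole of order 2.

Final answer: 2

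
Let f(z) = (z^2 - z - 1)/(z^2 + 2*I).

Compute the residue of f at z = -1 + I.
-3/4 + 3*I/4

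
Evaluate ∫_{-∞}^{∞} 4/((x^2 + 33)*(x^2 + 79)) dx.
Let f(z) = 4/((z^2 + 33)*(z^2 + 79)). The denominator has no real zeros and deg Q - deg P = 4 ≥ 2, so the integral of f over the upper semicircle |z| = R tends to 0 as R → ∞. Closing the contour in the upper half-plane,
  ∫_{-∞}^{∞} f(x) dx = 2πi · Σ Res(f, z_k)  over the poles with Im z_k > 0.

Zeros of the denominator: z^2 + 79 = 0 gives z = ±sqrt(79)*I; z^2 + 33 = 0 gives z = ±sqrt(33)*I.
Upper half-plane: z = sqrt(33)*I, z = sqrt(79)*I (simple).

Each pole is a simple zero of Q(z) = z^4 + 112*z^2 + 2607, so Res(f, z₀) = P(z₀)/Q'(z₀) with P(z) = 4, Q'(z) = 4*z^3 + 224*z:
  Res(f, sqrt(33)*I) = (4)/(92*sqrt(33)*I) = -sqrt(33)*I/759
  Res(f, sqrt(79)*I) = (4)/(-92*sqrt(79)*I) = sqrt(79)*I/1817

Sum of residues: I*(-sqrt(33)/759 + sqrt(79)/1817)
∫_{-∞}^{∞} f(x) dx = 2πi · (I*(-sqrt(33)/759 + sqrt(79)/1817)) = 2*pi*(-33*sqrt(79) + 79*sqrt(33))/59961

Final answer: 2*pi*(-33*sqrt(79) + 79*sqrt(33))/59961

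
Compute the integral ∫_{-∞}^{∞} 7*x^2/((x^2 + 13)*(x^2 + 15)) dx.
Let f(z) = 7*z^2/((z^2 + 13)*(z^2 + 15)). The denominator has no real zeros and deg Q - deg P = 2 ≥ 2, so the integral of f over the upper semicircle |z| = R tends to 0 as R → ∞. Closing the contour in the upper half-plane,
  ∫_{-∞}^{∞} f(x) dx = 2πi · Σ Res(f, z_k)  over the poles with Im z_k > 0.

Zeros of the denominator: z^2 + 13 = 0 gives z = ±sqrt(13)*I; z^2 + 15 = 0 gives z = ±sqrt(15)*I.
Upper half-plane: z = sqrt(13)*I, z = sqrt(15)*I (simple).

Each pole is a simple zero of Q(z) = z^4 + 28*z^2 + 195, so Res(f, z₀) = P(z₀)/Q'(z₀) with P(z) = 7*z^2, Q'(z) = 4*z^3 + 56*z:
  Res(f, sqrt(13)*I) = (-91)/(4*sqrt(13)*I) = 7*sqrt(13)*I/4
  Res(f, sqrt(15)*I) = (-105)/(-4*sqrt(15)*I) = -7*sqrt(15)*I/4

Sum of residues: 7*I*(-sqrt(15) + sqrt(13))/4
∫_{-∞}^{∞} f(x) dx = 2πi · (7*I*(-sqrt(15) + sqrt(13))/4) = 7*pi*(-sqrt(13) + sqrt(15))/2

Final answer: 7*pi*(-sqrt(13) + sqrt(15))/2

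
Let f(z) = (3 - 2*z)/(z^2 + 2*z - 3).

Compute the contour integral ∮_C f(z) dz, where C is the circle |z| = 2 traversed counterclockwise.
By the residue theorem, ∮_C f(z) dz = 2πi · (sum of the residues of f at the poles inside |z| = 2).

The denominator factors as (z - 1)*(z + 3), so the singularities of f are simple poles at z = 1, z = -3.
  |1|² = 1 < 4 = 2², so this pole is inside the contour.
  |-3|² = 9 > 4 = 2², so this pole is outside the contour.

With P(z) = 3 - 2*z and Q(z) = z^2 + 2*z - 3, each pole is simple, so Res(f, z₀) = P(z₀)/Q'(z₀) with Q'(z) = 2*z + 2.
  Res(f, 1) = P(1)/Q'(1) = (1)/(4) = 1/4

∮_C f(z) dz = 2πi · (1/4) = I*pi/2

Final answer: I*pi/2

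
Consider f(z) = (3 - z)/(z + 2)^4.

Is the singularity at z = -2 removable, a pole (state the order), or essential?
pole of order 4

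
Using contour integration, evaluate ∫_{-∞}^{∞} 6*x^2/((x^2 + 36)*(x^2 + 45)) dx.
Let f(z) = 6*z^2/((z^2 + 36)*(z^2 + 45)). The denominator has no real zeros and deg Q - deg P = 2 ≥ 2, so the integral of f over the upper semicircle |z| = R tends to 0 as R → ∞. Closing the contour in the upper half-plane,
  ∫_{-∞}^{∞} f(x) dx = 2πi · Σ Res(f, z_k)  over the poles with Im z_k > 0.

Zeros of the denominator: z^2 + 45 = 0 gives z = ±3*sqrt(5)*I; z^2 + 36 = 0 gives z = ±6*I.
Upper half-plane: z = 6*I, z = 3*sqrt(5)*I (simple).

Each pole is a simple zero of Q(z) = z^4 + 81*z^2 + 1620, so Res(f, z₀) = P(z₀)/Q'(z₀) with P(z) = 6*z^2, Q'(z) = 4*z^3 + 162*z:
  Res(f, 6*I) = (-216)/(108*I) = 2*I
  Res(f, 3*sqrt(5)*I) = (-270)/(-54*sqrt(5)*I) = -sqrt(5)*I

Sum of residues: I*(2 - sqrt(5))
∫_{-∞}^{∞} f(x) dx = 2πi · (I*(2 - sqrt(5))) = 2*pi*(-2 + sqrt(5))

Final answer: 2*pi*(-2 + sqrt(5))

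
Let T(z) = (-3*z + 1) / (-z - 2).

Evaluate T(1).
Substitute z = 1:
  numerator:   -3*(1) + 1 = -2
  denominator: -(1) - 2 = -3
T(1) = (-2)/(-3) = 2/3

Final answer: 2/3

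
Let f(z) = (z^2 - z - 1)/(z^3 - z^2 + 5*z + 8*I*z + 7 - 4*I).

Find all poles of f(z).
The singularities of f are the zeros of the denominator. Factoring,
  z^3 - z^2 + 5*z + 8*I*z + 7 - 4*I = (z + 1 - 2*I)*(z - I)*(z - 2 + 3*I)
so the candidates are z = -1 + 2*I, z = I, z = 2 - 3*I.

Check the numerator P(z) = z^2 - z - 1 at each one:
  P(-1 + 2*I) = -3 - 6*I ≠ 0, so z = -1 + 2*I is a (simple) pole.
  P(I) = -2 - I ≠ 0, so z = I is a (simple) pole.
  P(2 - 3*I) = -8 - 9*I ≠ 0, so z = 2 - 3*I is a (simple) pole.

Poles of f: {-1 + 2*I, I, 2 - 3*I}

Final answer: {-1 + 2*I, I, 2 - 3*I}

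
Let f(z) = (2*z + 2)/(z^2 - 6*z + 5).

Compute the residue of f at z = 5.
Write f(z) = P(z)/Q(z) with P(z) = 2*z + 2 and Q(z) = z^2 - 6*z + 5.
The denominator factors as Q(z) = (z - 1)*(z - 5), so z = 5 is a simple zero of Q and P is analytic there; z = 5 is therefore a simple pole and
  Res(f, z₀) = P(z₀)/Q'(z₀).

Q'(z) = 2*z - 6, so Q'(5) = 4.
P(5) = 12.

Res(f, 5) = (12)/(4) = 3

Final answer: 3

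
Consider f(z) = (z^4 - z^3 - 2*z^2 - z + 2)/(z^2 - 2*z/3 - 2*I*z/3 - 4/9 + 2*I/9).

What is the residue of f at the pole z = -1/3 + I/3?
Write f(z) = P(z)/Q(z) with P(z) = z^4 - z^3 - 2*z^2 - z + 2 and Q(z) = z^2 - 2*z/3 - 2*I*z/3 - 4/9 + 2*I/9.
The denominator factors as Q(z) = (z - 1 - I/3)*(z + 1/3 - I/3), so z = -1/3 + I/3 is a simple zero of Q and P is analytic there; z = -1/3 + I/3 is therefore a simple pole and
  Res(f, z₀) = P(z₀)/Q'(z₀).

Q'(z) = 2*z - 2/3 - 2*I/3, so Q'(-1/3 + I/3) = -4/3.
P(-1/3 + I/3) = 179/81 + I/27.

Res(f, -1/3 + I/3) = (179/81 + I/27)/(-4/3) = -179/108 - I/36

Final answer: -179/108 - I/36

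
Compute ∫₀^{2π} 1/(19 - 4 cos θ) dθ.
2*sqrt(345)*pi/345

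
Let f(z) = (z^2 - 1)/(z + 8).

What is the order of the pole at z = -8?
1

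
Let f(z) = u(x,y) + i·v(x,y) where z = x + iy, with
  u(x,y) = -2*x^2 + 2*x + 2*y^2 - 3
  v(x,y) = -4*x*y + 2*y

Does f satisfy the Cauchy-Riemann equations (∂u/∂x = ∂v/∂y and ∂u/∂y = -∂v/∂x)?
∂u/∂x = 2 - 4*x
∂v/∂y = 2 - 4*x
∂u/∂y = 4*y
∂v/∂x = -4*y
∂u/∂x = ∂v/∂y and ∂u/∂y = -∂v/∂x hold identically; f is analytic.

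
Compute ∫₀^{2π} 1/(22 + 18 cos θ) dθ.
Let J = ∫₀^{2π} dθ/(22 + 18 cos θ).
Put z = e^{iθ}: then cos θ = (z + 1/z)/2, dθ = dz/(iz), and z runs once counterclockwise around |z| = 1:
  J = ∮_{|z|=1} 1/(22 + 18*(z + 1/z)/2) · dz/(iz) = (2/i) ∮_{|z|=1} dz/(18*z^2 + 44*z + 18).
The roots of 18*z^2 + 44*z + 18 are z = (-22 ± sqrt(22^2 - 18^2))/18, with sqrt(160) = 4*sqrt(10); their product is 1, so only z₊ = -11/9 + 2*sqrt(10)/9 lies inside the unit circle (z₋ = -11/9 - 2*sqrt(10)/9 lies outside).
z₊ is a simple zero of q(z) = 18*z^2 + 44*z + 18, so Res(1/q, z₊) = 1/q'(z₊) with q'(z) = 36*z + 44; and q'(z₊) = 18*(z₊ - z₋) = 8*sqrt(10).
Therefore J = (2/i) · 2πi · 1/(8*sqrt(10)) = 2*pi/(4*sqrt(10)) = sqrt(10)*pi/20

Final answer: sqrt(10)*pi/20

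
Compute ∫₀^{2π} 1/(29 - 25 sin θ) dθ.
Call the integral J. The integrand is 2π-periodic and we integrate over a full period, so shifting θ does not change the value (θ → θ + π/2 turns sin θ into cos θ; θ → θ + π flips the sign of the trig term). Hence
  J = ∫₀^{2π} dθ/(29 + 25 cos θ).
Put z = e^{iθ}: then cos θ = (z + 1/z)/2, dθ = dz/(iz), and z runs once counterclockwise around |z| = 1:
  J = ∮_{|z|=1} 1/(29 + 25*(z + 1/z)/2) · dz/(iz) = (2/i) ∮_{|z|=1} dz/(25*z^2 + 58*z + 25).
The roots of 25*z^2 + 58*z + 25 are z = (-29 ± sqrt(29^2 - 25^2))/25, with sqrt(216) = 6*sqrt(6); their product is 1, so only z₊ = -29/25 + 6*sqrt(6)/25 lies inside the unit circle (z₋ = -29/25 - 6*sqrt(6)/25 lies outside).
z₊ is a simple zero of q(z) = 25*z^2 + 58*z + 25, so Res(1/q, z₊) = 1/q'(z₊) with q'(z) = 50*z + 58; and q'(z₊) = 25*(z₊ - z₋) = 12*sqrt(6).
Therefore J = (2/i) · 2πi · 1/(12*sqrt(6)) = 2*pi/(6*sqrt(6)) = sqrt(6)*pi/18

Final answer: sqrt(6)*pi/18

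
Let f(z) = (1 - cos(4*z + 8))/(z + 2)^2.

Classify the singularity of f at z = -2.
Let u = z + 2. The argument of cos is 4*z + 8 = 4u, so
  f = (1 - cos(4u))/u^2 = ((4u)^2/2 - (4u)^4/24 + ...)/u^2 = 8 - (32/3)*u^2 + ...
The Laurent expansion about u = 0 has no negative powers; equivalently lim_{z→-2} f(z) = 8 exists and is finite.
So the singularity is removable.

Final answer: removable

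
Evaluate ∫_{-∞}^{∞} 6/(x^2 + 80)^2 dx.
Let f(z) = 6/(z^2 + 80)^2. The denominator has no real zeros and deg Q - deg P = 4 ≥ 2, so the integral of f over the upper semicircle |z| = R tends to 0 as R → ∞. Closing the contour in the upper half-plane,
  ∫_{-∞}^{∞} f(x) dx = 2πi · Σ Res(f, z_k)  over the poles with Im z_k > 0.

Zeros of the denominator: z^2 + 80 = 0 gives z = ±4*sqrt(5)*I.
Upper half-plane: z = 4*sqrt(5)*I (a pole of order 2).

Write f(z) = g(z)/(z - 4*sqrt(5)*I)^2 with g(z) = 6/(z + 4*sqrt(5)*I)^2. For a double pole, Res(f, z₀) = g'(z₀):
  g'(z) = -12/(z + 4*sqrt(5)*I)^3
  Res(f, 4*sqrt(5)*I) = g'(4*sqrt(5)*I) = -3*sqrt(5)*I/3200

∫_{-∞}^{∞} f(x) dx = 2πi · (-3*sqrt(5)*I/3200) = 3*sqrt(5)*pi/1600

Final answer: 3*sqrt(5)*pi/1600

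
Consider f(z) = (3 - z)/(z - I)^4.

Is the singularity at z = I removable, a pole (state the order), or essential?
Write f(z) = g(z)/(z - I)^4 with g(z) = 3 - z.
g is entire and g(I) = 3 - I ≠ 0, so no factor of (z - I) cancels: the Laurent expansion of f about z = I starts at the power -4, i.e. lim_{z→z₀} (z - z₀)^4 f(z) = 3 - I is finite and nonzero.
So z = I is a pole of order 4.

Final answer: pole of order 4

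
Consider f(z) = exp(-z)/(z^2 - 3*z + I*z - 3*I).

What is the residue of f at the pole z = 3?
(3/10 - I/10)*exp(-3)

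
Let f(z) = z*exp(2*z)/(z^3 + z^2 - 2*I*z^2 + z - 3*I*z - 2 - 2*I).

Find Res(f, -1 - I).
I*exp(-2 - 2*I)/5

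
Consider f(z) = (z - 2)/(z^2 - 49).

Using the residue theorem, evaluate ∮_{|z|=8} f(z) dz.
By the residue theorem, ∮_C f(z) dz = 2πi · (sum of the residues of f at the poles inside |z| = 8).

The denominator factors as (z - 7)*(z + 7), so the singularities of f are simple poles at z = 7, z = -7.
  |7|² = 49 < 64 = 8², so this pole is inside the contour.
  |-7|² = 49 < 64 = 8², so this pole is inside the contour.

With P(z) = z - 2 and Q(z) = z^2 - 49, each pole is simple, so Res(f, z₀) = P(z₀)/Q'(z₀) with Q'(z) = 2*z.
  Res(f, 7) = P(7)/Q'(7) = (5)/(14) = 5/14
  Res(f, -7) = P(-7)/Q'(-7) = (-9)/(-14) = 9/14

Sum of residues inside C: 1
∮_C f(z) dz = 2πi · (1) = 2*I*pi

Final answer: 2*I*pi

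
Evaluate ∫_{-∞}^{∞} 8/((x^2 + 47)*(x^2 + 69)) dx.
Let f(z) = 8/((z^2 + 47)*(z^2 + 69)). The denominator has no real zeros and deg Q - deg P = 4 ≥ 2, so the integral of f over the upper semicircle |z| = R tends to 0 as R → ∞. Closing the contour in the upper half-plane,
  ∫_{-∞}^{∞} f(x) dx = 2πi · Σ Res(f, z_k)  over the poles with Im z_k > 0.

Zeros of the denominator: z^2 + 47 = 0 gives z = ±sqrt(47)*I; z^2 + 69 = 0 gives z = ±sqrt(69)*I.
Upper half-plane: z = sqrt(47)*I, z = sqrt(69)*I (simple).

Each pole is a simple zero of Q(z) = z^4 + 116*z^2 + 3243, so Res(f, z₀) = P(z₀)/Q'(z₀) with P(z) = 8, Q'(z) = 4*z^3 + 232*z:
  Res(f, sqrt(47)*I) = (8)/(44*sqrt(47)*I) = -2*sqrt(47)*I/517
  Res(f, sqrt(69)*I) = (8)/(-44*sqrt(69)*I) = 2*sqrt(69)*I/759

Sum of residues: 2*I*(-69*sqrt(47) + 47*sqrt(69))/35673
∫_{-∞}^{∞} f(x) dx = 2πi · (2*I*(-69*sqrt(47) + 47*sqrt(69))/35673) = 4*pi*(-47*sqrt(69) + 69*sqrt(47))/35673

Final answer: 4*pi*(-47*sqrt(69) + 69*sqrt(47))/35673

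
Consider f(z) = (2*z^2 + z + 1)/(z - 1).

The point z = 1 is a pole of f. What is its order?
Factor the denominator:
  z - 1 = (z - 1)

The numerator P(z) = 2*z^2 + z + 1 has P(1) = 4 ≠ 0, so no factor of (z - 1) cancels.
Near z = 1 we can therefore write f(z) = g(z)/(z - 1) with g analytic at 1 and g(1) ≠ 0 (g is just the numerator).

Hence z = 1 is a pole of order 1.

Final answer: 1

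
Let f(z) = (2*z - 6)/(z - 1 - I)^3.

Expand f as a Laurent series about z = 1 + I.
Put w = z - (1 + I), i.e. z = w + 1 + I. The denominator is w^3, so it suffices to rewrite the numerator in powers of w.

P(z) = 2*z - 6
P(w + 1 + I) = -4 + 2*I + 2*w

Dividing each term by w^3:
  f = (-4 + 2*I)/w^3 + 2/w^2

Substituting back w = z - 1 - I:
  f(z) = (-4 + 2*I)/(z - 1 - I)^3 + 2/(z - 1 - I)^2

The series is finite because the numerator is a polynomial; the negative powers form the principal part.

Final answer: (-4 + 2*I)/(z - 1 - I)^3 + 2/(z - 1 - I)^2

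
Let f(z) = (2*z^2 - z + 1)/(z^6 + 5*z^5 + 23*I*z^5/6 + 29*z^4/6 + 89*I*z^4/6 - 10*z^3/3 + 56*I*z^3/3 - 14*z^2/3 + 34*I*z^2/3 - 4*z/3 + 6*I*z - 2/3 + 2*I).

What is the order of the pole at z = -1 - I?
4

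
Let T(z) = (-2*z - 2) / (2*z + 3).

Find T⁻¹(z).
Set w = T(z) = (-2*z - 2) / (2*z + 3) and solve for z:
  w*(2*z + 3) = -2*z - 2
  3*w + z*(2*w + 2) + 2 = 0
  z*(2*w + 2) = -3*w - 2
  z = (3*w + 2)/(-2*w - 2)
Renaming the variable, T⁻¹(z) = (3*z + 2)/(-2*z - 2) = (-3*z - 2)/(2*z + 2).
(Check: ad - bc = -2 ≠ 0, so T is invertible.)

Final answer: (-3*z - 2)/(2*z + 2)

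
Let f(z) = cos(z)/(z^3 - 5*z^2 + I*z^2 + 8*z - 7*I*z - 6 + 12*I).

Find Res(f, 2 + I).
Write f(z) = P(z)/Q(z) with P(z) = cos(z) and Q(z) = z^3 - 5*z^2 + I*z^2 + 8*z - 7*I*z - 6 + 12*I.
The denominator factors as Q(z) = (z - 3)*(z - 2 - I)*(z + 2*I), so z = 2 + I is a simple zero of Q and P is analytic there; z = 2 + I is therefore a simple pole and
  Res(f, z₀) = P(z₀)/Q'(z₀).

Q'(z) = 3*z^2 - 10*z + 2*I*z + 8 - 7*I, so Q'(2 + I) = -5 - I.
P(2 + I) = cos(2 + I).

Res(f, 2 + I) = (cos(2 + I))/(-5 - I) = (-5/26 + I/26)*cos(2 + I)

Final answer: (-5/26 + I/26)*cos(2 + I)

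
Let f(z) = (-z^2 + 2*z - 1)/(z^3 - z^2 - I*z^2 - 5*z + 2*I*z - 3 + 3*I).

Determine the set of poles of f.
{-1, -1 + I, 3}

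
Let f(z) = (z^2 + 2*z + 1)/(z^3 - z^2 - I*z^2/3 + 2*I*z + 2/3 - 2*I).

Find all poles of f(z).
The singularities of f are the zeros of the denominator. Factoring,
  z^3 - z^2 - I*z^2/3 + 2*I*z + 2/3 - 2*I = (z - 1 + I)*(z + 1 - I)*(z - 1 - I/3)
so the candidates are z = 1 - I, z = -1 + I, z = 1 + I/3.

Check the numerator P(z) = z^2 + 2*z + 1 at each one:
  P(1 - I) = 3 - 4*I ≠ 0, so z = 1 - I is a (simple) pole.
  P(-1 + I) = -1 ≠ 0, so z = -1 + I is a (simple) pole.
  P(1 + I/3) = 35/9 + 4*I/3 ≠ 0, so z = 1 + I/3 is a (simple) pole.

Poles of f: {-1 + I, 1 - I, 1 + I/3}

Final answer: {-1 + I, 1 - I, 1 + I/3}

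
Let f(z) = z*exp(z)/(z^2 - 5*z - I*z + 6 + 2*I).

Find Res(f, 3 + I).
Write f(z) = P(z)/Q(z) with P(z) = z*exp(z) and Q(z) = z^2 - 5*z - I*z + 6 + 2*I.
The denominator factors as Q(z) = (z - 2)*(z - 3 - I), so z = 3 + I is a simple zero of Q and P is analytic there; z = 3 + I is therefore a simple pole and
  Res(f, z₀) = P(z₀)/Q'(z₀).

Q'(z) = 2*z - 5 - I, so Q'(3 + I) = 1 + I.
P(3 + I) = (3 + I)*exp(3 + I).

Res(f, 3 + I) = ((3 + I)*exp(3 + I))/(1 + I) = (2 - I)*exp(3 + I)

Final answer: (2 - I)*exp(3 + I)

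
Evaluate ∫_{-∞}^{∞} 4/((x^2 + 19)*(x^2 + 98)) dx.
Let f(z) = 4/((z^2 + 19)*(z^2 + 98)). The denominator has no real zeros and deg Q - deg P = 4 ≥ 2, so the integral of f over the upper semicircle |z| = R tends to 0 as R → ∞. Closing the contour in the upper half-plane,
  ∫_{-∞}^{∞} f(x) dx = 2πi · Σ Res(f, z_k)  over the poles with Im z_k > 0.

Zeros of the denominator: z^2 + 98 = 0 gives z = ±7*sqrt(2)*I; z^2 + 19 = 0 gives z = ±sqrt(19)*I.
Upper half-plane: z = sqrt(19)*I, z = 7*sqrt(2)*I (simple).

Each pole is a simple zero of Q(z) = z^4 + 117*z^2 + 1862, so Res(f, z₀) = P(z₀)/Q'(z₀) with P(z) = 4, Q'(z) = 4*z^3 + 234*z:
  Res(f, sqrt(19)*I) = (4)/(158*sqrt(19)*I) = -2*sqrt(19)*I/1501
  Res(f, 7*sqrt(2)*I) = (4)/(-1106*sqrt(2)*I) = sqrt(2)*I/553

Sum of residues: I*(-14*sqrt(19) + 19*sqrt(2))/10507
∫_{-∞}^{∞} f(x) dx = 2πi · (I*(-14*sqrt(19) + 19*sqrt(2))/10507) = 2*pi*(-19*sqrt(2) + 14*sqrt(19))/10507

Final answer: 2*pi*(-19*sqrt(2) + 14*sqrt(19))/10507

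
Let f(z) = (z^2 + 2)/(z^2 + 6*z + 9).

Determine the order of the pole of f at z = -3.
Factor the denominator:
  z^2 + 6*z + 9 = (z + 3)^2

The numerator P(z) = z^2 + 2 has P(-3) = 11 ≠ 0, so no factor of (z + 3) cancels.
Near z = -3 we can therefore write f(z) = g(z)/(z + 3)^2 with g analytic at -3 and g(-3) ≠ 0 (g is just the numerator).

Hence z = -3 is a pole of order 2.

Final answer: 2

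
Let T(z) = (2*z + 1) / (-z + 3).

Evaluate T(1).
Substitute z = 1:
  numerator:   2*(1) + 1 = 3
  denominator: -(1) + 3 = 2
T(1) = (3)/(2) = 3/2

Final answer: 3/2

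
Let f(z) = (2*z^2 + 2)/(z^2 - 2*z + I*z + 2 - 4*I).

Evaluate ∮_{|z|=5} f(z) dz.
By the residue theorem, ∮_C f(z) dz = 2πi · (sum of the residues of f at the poles inside |z| = 5).

The denominator factors as (z - 2 - I)*(z + 2*I), so the singularities of f are simple poles at z = 2 + I, z = -2*I.
  |2 + I|² = 5 < 25 = 5², so this pole is inside the contour.
  |-2*I|² = 4 < 25 = 5², so this pole is inside the contour.

With P(z) = 2*z^2 + 2 and Q(z) = z^2 - 2*z + I*z + 2 - 4*I, each pole is simple, so Res(f, z₀) = P(z₀)/Q'(z₀) with Q'(z) = 2*z - 2 + I.
  Res(f, 2 + I) = P(2 + I)/Q'(2 + I) = (8 + 8*I)/(2 + 3*I) = 40/13 - 8*I/13
  Res(f, -2*I) = P(-2*I)/Q'(-2*I) = (-6)/(-2 - 3*I) = 12/13 - 18*I/13

Sum of residues inside C: 4 - 2*I
∮_C f(z) dz = 2πi · (4 - 2*I) = pi*(4 + 8*I)

Final answer: pi*(4 + 8*I)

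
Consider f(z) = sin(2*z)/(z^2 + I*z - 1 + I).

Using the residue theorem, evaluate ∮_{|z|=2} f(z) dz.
pi*(-2/5 + 4*I/5)*sin(2) + pi*(-2/5 + 4*I/5)*sin(2 - 2*I)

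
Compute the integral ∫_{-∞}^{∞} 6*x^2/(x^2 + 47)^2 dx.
3*sqrt(47)*pi/47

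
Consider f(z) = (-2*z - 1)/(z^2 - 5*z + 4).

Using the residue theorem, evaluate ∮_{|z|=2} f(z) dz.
2*I*pi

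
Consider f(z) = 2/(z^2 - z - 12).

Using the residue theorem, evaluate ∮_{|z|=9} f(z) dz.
By the residue theorem, ∮_C f(z) dz = 2πi · (sum of the residues of f at the poles inside |z| = 9).

The denominator factors as (z - 4)*(z + 3), so the singularities of f are simple poles at z = 4, z = -3.
  |4|² = 16 < 81 = 9², so this pole is inside the contour.
  |-3|² = 9 < 81 = 9², so this pole is inside the contour.

With P(z) = 2 and Q(z) = z^2 - z - 12, each pole is simple, so Res(f, z₀) = P(z₀)/Q'(z₀) with Q'(z) = 2*z - 1.
  Res(f, 4) = P(4)/Q'(4) = (2)/(7) = 2/7
  Res(f, -3) = P(-3)/Q'(-3) = (2)/(-7) = -2/7

Sum of residues inside C: 0
∮_C f(z) dz = 2πi · (0) = 0

Final answer: 0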